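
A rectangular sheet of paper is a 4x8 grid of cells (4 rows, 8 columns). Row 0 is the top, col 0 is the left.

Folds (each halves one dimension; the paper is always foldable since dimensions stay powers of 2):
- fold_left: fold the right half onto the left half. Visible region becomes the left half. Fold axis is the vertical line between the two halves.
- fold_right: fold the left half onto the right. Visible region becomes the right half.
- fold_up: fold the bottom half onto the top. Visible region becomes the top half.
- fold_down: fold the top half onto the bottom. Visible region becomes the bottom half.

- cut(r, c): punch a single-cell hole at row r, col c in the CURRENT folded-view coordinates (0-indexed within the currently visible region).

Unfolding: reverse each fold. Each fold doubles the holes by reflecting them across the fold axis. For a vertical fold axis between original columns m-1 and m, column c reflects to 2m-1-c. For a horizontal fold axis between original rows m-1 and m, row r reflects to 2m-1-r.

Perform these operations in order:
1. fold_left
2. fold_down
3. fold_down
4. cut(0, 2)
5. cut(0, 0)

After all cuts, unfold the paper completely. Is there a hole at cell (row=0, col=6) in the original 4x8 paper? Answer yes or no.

Op 1 fold_left: fold axis v@4; visible region now rows[0,4) x cols[0,4) = 4x4
Op 2 fold_down: fold axis h@2; visible region now rows[2,4) x cols[0,4) = 2x4
Op 3 fold_down: fold axis h@3; visible region now rows[3,4) x cols[0,4) = 1x4
Op 4 cut(0, 2): punch at orig (3,2); cuts so far [(3, 2)]; region rows[3,4) x cols[0,4) = 1x4
Op 5 cut(0, 0): punch at orig (3,0); cuts so far [(3, 0), (3, 2)]; region rows[3,4) x cols[0,4) = 1x4
Unfold 1 (reflect across h@3): 4 holes -> [(2, 0), (2, 2), (3, 0), (3, 2)]
Unfold 2 (reflect across h@2): 8 holes -> [(0, 0), (0, 2), (1, 0), (1, 2), (2, 0), (2, 2), (3, 0), (3, 2)]
Unfold 3 (reflect across v@4): 16 holes -> [(0, 0), (0, 2), (0, 5), (0, 7), (1, 0), (1, 2), (1, 5), (1, 7), (2, 0), (2, 2), (2, 5), (2, 7), (3, 0), (3, 2), (3, 5), (3, 7)]
Holes: [(0, 0), (0, 2), (0, 5), (0, 7), (1, 0), (1, 2), (1, 5), (1, 7), (2, 0), (2, 2), (2, 5), (2, 7), (3, 0), (3, 2), (3, 5), (3, 7)]

Answer: no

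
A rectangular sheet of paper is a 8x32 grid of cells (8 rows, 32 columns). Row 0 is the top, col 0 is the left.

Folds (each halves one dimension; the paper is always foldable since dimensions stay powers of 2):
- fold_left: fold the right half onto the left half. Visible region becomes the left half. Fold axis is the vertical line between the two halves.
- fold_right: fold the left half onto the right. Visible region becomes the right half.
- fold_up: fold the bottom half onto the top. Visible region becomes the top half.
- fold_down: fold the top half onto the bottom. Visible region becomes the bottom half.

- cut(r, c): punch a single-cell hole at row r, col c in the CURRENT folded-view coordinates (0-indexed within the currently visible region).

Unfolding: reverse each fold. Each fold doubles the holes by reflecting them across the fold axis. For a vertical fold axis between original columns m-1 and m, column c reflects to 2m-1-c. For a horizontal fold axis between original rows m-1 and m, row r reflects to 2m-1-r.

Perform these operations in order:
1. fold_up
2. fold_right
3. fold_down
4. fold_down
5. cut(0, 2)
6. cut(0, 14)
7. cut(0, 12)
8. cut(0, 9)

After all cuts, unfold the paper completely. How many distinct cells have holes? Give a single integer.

Answer: 64

Derivation:
Op 1 fold_up: fold axis h@4; visible region now rows[0,4) x cols[0,32) = 4x32
Op 2 fold_right: fold axis v@16; visible region now rows[0,4) x cols[16,32) = 4x16
Op 3 fold_down: fold axis h@2; visible region now rows[2,4) x cols[16,32) = 2x16
Op 4 fold_down: fold axis h@3; visible region now rows[3,4) x cols[16,32) = 1x16
Op 5 cut(0, 2): punch at orig (3,18); cuts so far [(3, 18)]; region rows[3,4) x cols[16,32) = 1x16
Op 6 cut(0, 14): punch at orig (3,30); cuts so far [(3, 18), (3, 30)]; region rows[3,4) x cols[16,32) = 1x16
Op 7 cut(0, 12): punch at orig (3,28); cuts so far [(3, 18), (3, 28), (3, 30)]; region rows[3,4) x cols[16,32) = 1x16
Op 8 cut(0, 9): punch at orig (3,25); cuts so far [(3, 18), (3, 25), (3, 28), (3, 30)]; region rows[3,4) x cols[16,32) = 1x16
Unfold 1 (reflect across h@3): 8 holes -> [(2, 18), (2, 25), (2, 28), (2, 30), (3, 18), (3, 25), (3, 28), (3, 30)]
Unfold 2 (reflect across h@2): 16 holes -> [(0, 18), (0, 25), (0, 28), (0, 30), (1, 18), (1, 25), (1, 28), (1, 30), (2, 18), (2, 25), (2, 28), (2, 30), (3, 18), (3, 25), (3, 28), (3, 30)]
Unfold 3 (reflect across v@16): 32 holes -> [(0, 1), (0, 3), (0, 6), (0, 13), (0, 18), (0, 25), (0, 28), (0, 30), (1, 1), (1, 3), (1, 6), (1, 13), (1, 18), (1, 25), (1, 28), (1, 30), (2, 1), (2, 3), (2, 6), (2, 13), (2, 18), (2, 25), (2, 28), (2, 30), (3, 1), (3, 3), (3, 6), (3, 13), (3, 18), (3, 25), (3, 28), (3, 30)]
Unfold 4 (reflect across h@4): 64 holes -> [(0, 1), (0, 3), (0, 6), (0, 13), (0, 18), (0, 25), (0, 28), (0, 30), (1, 1), (1, 3), (1, 6), (1, 13), (1, 18), (1, 25), (1, 28), (1, 30), (2, 1), (2, 3), (2, 6), (2, 13), (2, 18), (2, 25), (2, 28), (2, 30), (3, 1), (3, 3), (3, 6), (3, 13), (3, 18), (3, 25), (3, 28), (3, 30), (4, 1), (4, 3), (4, 6), (4, 13), (4, 18), (4, 25), (4, 28), (4, 30), (5, 1), (5, 3), (5, 6), (5, 13), (5, 18), (5, 25), (5, 28), (5, 30), (6, 1), (6, 3), (6, 6), (6, 13), (6, 18), (6, 25), (6, 28), (6, 30), (7, 1), (7, 3), (7, 6), (7, 13), (7, 18), (7, 25), (7, 28), (7, 30)]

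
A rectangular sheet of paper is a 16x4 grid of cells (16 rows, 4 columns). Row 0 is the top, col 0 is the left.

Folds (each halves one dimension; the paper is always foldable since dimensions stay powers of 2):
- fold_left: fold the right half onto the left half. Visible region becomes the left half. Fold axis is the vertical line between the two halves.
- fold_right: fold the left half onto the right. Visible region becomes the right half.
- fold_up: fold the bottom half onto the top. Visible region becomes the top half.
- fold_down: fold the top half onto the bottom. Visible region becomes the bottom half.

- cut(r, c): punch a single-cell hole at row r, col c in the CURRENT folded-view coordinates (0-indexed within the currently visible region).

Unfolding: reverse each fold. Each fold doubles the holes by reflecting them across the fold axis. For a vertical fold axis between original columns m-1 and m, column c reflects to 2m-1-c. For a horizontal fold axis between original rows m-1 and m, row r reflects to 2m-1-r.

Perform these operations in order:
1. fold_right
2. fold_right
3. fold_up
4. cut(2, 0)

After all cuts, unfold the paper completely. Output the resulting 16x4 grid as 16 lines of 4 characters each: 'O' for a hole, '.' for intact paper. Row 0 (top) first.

Op 1 fold_right: fold axis v@2; visible region now rows[0,16) x cols[2,4) = 16x2
Op 2 fold_right: fold axis v@3; visible region now rows[0,16) x cols[3,4) = 16x1
Op 3 fold_up: fold axis h@8; visible region now rows[0,8) x cols[3,4) = 8x1
Op 4 cut(2, 0): punch at orig (2,3); cuts so far [(2, 3)]; region rows[0,8) x cols[3,4) = 8x1
Unfold 1 (reflect across h@8): 2 holes -> [(2, 3), (13, 3)]
Unfold 2 (reflect across v@3): 4 holes -> [(2, 2), (2, 3), (13, 2), (13, 3)]
Unfold 3 (reflect across v@2): 8 holes -> [(2, 0), (2, 1), (2, 2), (2, 3), (13, 0), (13, 1), (13, 2), (13, 3)]

Answer: ....
....
OOOO
....
....
....
....
....
....
....
....
....
....
OOOO
....
....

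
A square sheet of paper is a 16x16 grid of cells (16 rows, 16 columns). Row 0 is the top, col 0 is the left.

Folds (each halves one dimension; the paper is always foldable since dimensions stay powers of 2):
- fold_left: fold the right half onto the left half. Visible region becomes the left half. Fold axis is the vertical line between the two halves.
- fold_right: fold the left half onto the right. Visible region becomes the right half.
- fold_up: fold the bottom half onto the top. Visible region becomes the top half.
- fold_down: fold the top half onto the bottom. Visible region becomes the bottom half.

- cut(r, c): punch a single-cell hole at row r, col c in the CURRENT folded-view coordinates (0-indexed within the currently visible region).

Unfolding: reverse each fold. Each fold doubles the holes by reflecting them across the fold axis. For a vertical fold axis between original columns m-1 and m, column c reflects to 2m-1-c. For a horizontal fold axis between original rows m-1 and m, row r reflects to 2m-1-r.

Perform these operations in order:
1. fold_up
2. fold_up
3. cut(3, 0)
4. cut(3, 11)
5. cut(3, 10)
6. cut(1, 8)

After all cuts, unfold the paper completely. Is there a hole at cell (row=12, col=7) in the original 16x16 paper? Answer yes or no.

Op 1 fold_up: fold axis h@8; visible region now rows[0,8) x cols[0,16) = 8x16
Op 2 fold_up: fold axis h@4; visible region now rows[0,4) x cols[0,16) = 4x16
Op 3 cut(3, 0): punch at orig (3,0); cuts so far [(3, 0)]; region rows[0,4) x cols[0,16) = 4x16
Op 4 cut(3, 11): punch at orig (3,11); cuts so far [(3, 0), (3, 11)]; region rows[0,4) x cols[0,16) = 4x16
Op 5 cut(3, 10): punch at orig (3,10); cuts so far [(3, 0), (3, 10), (3, 11)]; region rows[0,4) x cols[0,16) = 4x16
Op 6 cut(1, 8): punch at orig (1,8); cuts so far [(1, 8), (3, 0), (3, 10), (3, 11)]; region rows[0,4) x cols[0,16) = 4x16
Unfold 1 (reflect across h@4): 8 holes -> [(1, 8), (3, 0), (3, 10), (3, 11), (4, 0), (4, 10), (4, 11), (6, 8)]
Unfold 2 (reflect across h@8): 16 holes -> [(1, 8), (3, 0), (3, 10), (3, 11), (4, 0), (4, 10), (4, 11), (6, 8), (9, 8), (11, 0), (11, 10), (11, 11), (12, 0), (12, 10), (12, 11), (14, 8)]
Holes: [(1, 8), (3, 0), (3, 10), (3, 11), (4, 0), (4, 10), (4, 11), (6, 8), (9, 8), (11, 0), (11, 10), (11, 11), (12, 0), (12, 10), (12, 11), (14, 8)]

Answer: no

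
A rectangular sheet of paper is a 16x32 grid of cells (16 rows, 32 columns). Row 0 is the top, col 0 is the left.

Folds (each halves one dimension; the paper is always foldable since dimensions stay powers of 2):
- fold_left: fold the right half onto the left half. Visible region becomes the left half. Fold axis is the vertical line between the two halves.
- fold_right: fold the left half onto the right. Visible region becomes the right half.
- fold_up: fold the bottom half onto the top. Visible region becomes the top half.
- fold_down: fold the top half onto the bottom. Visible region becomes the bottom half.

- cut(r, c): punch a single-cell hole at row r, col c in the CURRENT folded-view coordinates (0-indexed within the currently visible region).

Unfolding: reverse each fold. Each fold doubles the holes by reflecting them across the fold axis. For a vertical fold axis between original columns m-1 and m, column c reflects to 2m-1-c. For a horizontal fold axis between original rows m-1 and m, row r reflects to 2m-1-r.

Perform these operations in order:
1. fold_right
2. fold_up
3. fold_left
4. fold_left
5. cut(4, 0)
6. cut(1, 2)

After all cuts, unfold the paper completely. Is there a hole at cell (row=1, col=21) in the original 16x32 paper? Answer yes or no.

Answer: yes

Derivation:
Op 1 fold_right: fold axis v@16; visible region now rows[0,16) x cols[16,32) = 16x16
Op 2 fold_up: fold axis h@8; visible region now rows[0,8) x cols[16,32) = 8x16
Op 3 fold_left: fold axis v@24; visible region now rows[0,8) x cols[16,24) = 8x8
Op 4 fold_left: fold axis v@20; visible region now rows[0,8) x cols[16,20) = 8x4
Op 5 cut(4, 0): punch at orig (4,16); cuts so far [(4, 16)]; region rows[0,8) x cols[16,20) = 8x4
Op 6 cut(1, 2): punch at orig (1,18); cuts so far [(1, 18), (4, 16)]; region rows[0,8) x cols[16,20) = 8x4
Unfold 1 (reflect across v@20): 4 holes -> [(1, 18), (1, 21), (4, 16), (4, 23)]
Unfold 2 (reflect across v@24): 8 holes -> [(1, 18), (1, 21), (1, 26), (1, 29), (4, 16), (4, 23), (4, 24), (4, 31)]
Unfold 3 (reflect across h@8): 16 holes -> [(1, 18), (1, 21), (1, 26), (1, 29), (4, 16), (4, 23), (4, 24), (4, 31), (11, 16), (11, 23), (11, 24), (11, 31), (14, 18), (14, 21), (14, 26), (14, 29)]
Unfold 4 (reflect across v@16): 32 holes -> [(1, 2), (1, 5), (1, 10), (1, 13), (1, 18), (1, 21), (1, 26), (1, 29), (4, 0), (4, 7), (4, 8), (4, 15), (4, 16), (4, 23), (4, 24), (4, 31), (11, 0), (11, 7), (11, 8), (11, 15), (11, 16), (11, 23), (11, 24), (11, 31), (14, 2), (14, 5), (14, 10), (14, 13), (14, 18), (14, 21), (14, 26), (14, 29)]
Holes: [(1, 2), (1, 5), (1, 10), (1, 13), (1, 18), (1, 21), (1, 26), (1, 29), (4, 0), (4, 7), (4, 8), (4, 15), (4, 16), (4, 23), (4, 24), (4, 31), (11, 0), (11, 7), (11, 8), (11, 15), (11, 16), (11, 23), (11, 24), (11, 31), (14, 2), (14, 5), (14, 10), (14, 13), (14, 18), (14, 21), (14, 26), (14, 29)]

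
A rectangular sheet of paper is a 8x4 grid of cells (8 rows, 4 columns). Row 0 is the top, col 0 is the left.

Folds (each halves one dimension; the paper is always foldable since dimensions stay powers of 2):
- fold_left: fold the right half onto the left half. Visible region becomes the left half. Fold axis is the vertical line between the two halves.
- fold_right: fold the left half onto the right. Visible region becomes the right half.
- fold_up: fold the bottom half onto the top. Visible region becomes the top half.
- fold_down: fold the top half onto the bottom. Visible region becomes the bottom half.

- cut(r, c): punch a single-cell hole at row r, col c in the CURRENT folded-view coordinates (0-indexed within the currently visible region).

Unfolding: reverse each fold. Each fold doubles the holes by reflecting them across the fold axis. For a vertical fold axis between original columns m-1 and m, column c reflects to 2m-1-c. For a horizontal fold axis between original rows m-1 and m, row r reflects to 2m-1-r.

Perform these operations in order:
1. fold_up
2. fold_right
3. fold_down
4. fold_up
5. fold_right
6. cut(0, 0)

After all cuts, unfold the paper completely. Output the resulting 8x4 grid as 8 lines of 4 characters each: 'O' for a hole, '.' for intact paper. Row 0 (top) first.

Answer: OOOO
OOOO
OOOO
OOOO
OOOO
OOOO
OOOO
OOOO

Derivation:
Op 1 fold_up: fold axis h@4; visible region now rows[0,4) x cols[0,4) = 4x4
Op 2 fold_right: fold axis v@2; visible region now rows[0,4) x cols[2,4) = 4x2
Op 3 fold_down: fold axis h@2; visible region now rows[2,4) x cols[2,4) = 2x2
Op 4 fold_up: fold axis h@3; visible region now rows[2,3) x cols[2,4) = 1x2
Op 5 fold_right: fold axis v@3; visible region now rows[2,3) x cols[3,4) = 1x1
Op 6 cut(0, 0): punch at orig (2,3); cuts so far [(2, 3)]; region rows[2,3) x cols[3,4) = 1x1
Unfold 1 (reflect across v@3): 2 holes -> [(2, 2), (2, 3)]
Unfold 2 (reflect across h@3): 4 holes -> [(2, 2), (2, 3), (3, 2), (3, 3)]
Unfold 3 (reflect across h@2): 8 holes -> [(0, 2), (0, 3), (1, 2), (1, 3), (2, 2), (2, 3), (3, 2), (3, 3)]
Unfold 4 (reflect across v@2): 16 holes -> [(0, 0), (0, 1), (0, 2), (0, 3), (1, 0), (1, 1), (1, 2), (1, 3), (2, 0), (2, 1), (2, 2), (2, 3), (3, 0), (3, 1), (3, 2), (3, 3)]
Unfold 5 (reflect across h@4): 32 holes -> [(0, 0), (0, 1), (0, 2), (0, 3), (1, 0), (1, 1), (1, 2), (1, 3), (2, 0), (2, 1), (2, 2), (2, 3), (3, 0), (3, 1), (3, 2), (3, 3), (4, 0), (4, 1), (4, 2), (4, 3), (5, 0), (5, 1), (5, 2), (5, 3), (6, 0), (6, 1), (6, 2), (6, 3), (7, 0), (7, 1), (7, 2), (7, 3)]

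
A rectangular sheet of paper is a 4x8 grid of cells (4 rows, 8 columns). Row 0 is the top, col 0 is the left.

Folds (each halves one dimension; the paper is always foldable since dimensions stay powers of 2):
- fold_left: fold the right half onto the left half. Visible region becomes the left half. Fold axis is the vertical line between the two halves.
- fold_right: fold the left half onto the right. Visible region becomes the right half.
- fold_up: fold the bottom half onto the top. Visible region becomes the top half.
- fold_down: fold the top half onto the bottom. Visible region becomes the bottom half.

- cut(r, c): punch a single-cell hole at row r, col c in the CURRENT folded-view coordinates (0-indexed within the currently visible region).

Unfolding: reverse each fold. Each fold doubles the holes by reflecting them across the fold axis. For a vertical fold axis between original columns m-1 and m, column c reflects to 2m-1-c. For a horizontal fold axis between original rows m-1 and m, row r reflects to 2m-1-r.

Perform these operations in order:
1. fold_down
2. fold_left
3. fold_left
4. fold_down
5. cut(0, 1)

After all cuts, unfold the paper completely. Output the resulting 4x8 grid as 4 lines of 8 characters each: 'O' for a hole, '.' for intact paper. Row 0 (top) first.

Answer: .OO..OO.
.OO..OO.
.OO..OO.
.OO..OO.

Derivation:
Op 1 fold_down: fold axis h@2; visible region now rows[2,4) x cols[0,8) = 2x8
Op 2 fold_left: fold axis v@4; visible region now rows[2,4) x cols[0,4) = 2x4
Op 3 fold_left: fold axis v@2; visible region now rows[2,4) x cols[0,2) = 2x2
Op 4 fold_down: fold axis h@3; visible region now rows[3,4) x cols[0,2) = 1x2
Op 5 cut(0, 1): punch at orig (3,1); cuts so far [(3, 1)]; region rows[3,4) x cols[0,2) = 1x2
Unfold 1 (reflect across h@3): 2 holes -> [(2, 1), (3, 1)]
Unfold 2 (reflect across v@2): 4 holes -> [(2, 1), (2, 2), (3, 1), (3, 2)]
Unfold 3 (reflect across v@4): 8 holes -> [(2, 1), (2, 2), (2, 5), (2, 6), (3, 1), (3, 2), (3, 5), (3, 6)]
Unfold 4 (reflect across h@2): 16 holes -> [(0, 1), (0, 2), (0, 5), (0, 6), (1, 1), (1, 2), (1, 5), (1, 6), (2, 1), (2, 2), (2, 5), (2, 6), (3, 1), (3, 2), (3, 5), (3, 6)]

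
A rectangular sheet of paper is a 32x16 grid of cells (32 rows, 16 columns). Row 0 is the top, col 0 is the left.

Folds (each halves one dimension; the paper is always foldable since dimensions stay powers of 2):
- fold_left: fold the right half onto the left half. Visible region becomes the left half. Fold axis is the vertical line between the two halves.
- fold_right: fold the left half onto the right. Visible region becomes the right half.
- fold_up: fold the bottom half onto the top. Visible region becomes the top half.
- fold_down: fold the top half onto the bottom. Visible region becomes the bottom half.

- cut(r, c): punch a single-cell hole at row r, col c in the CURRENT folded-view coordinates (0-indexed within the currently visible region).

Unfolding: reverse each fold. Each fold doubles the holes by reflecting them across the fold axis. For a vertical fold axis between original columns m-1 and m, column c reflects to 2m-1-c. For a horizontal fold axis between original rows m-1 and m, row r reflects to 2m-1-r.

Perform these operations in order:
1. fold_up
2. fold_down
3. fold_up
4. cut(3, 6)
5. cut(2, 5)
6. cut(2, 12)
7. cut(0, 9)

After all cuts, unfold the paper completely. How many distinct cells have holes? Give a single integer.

Answer: 32

Derivation:
Op 1 fold_up: fold axis h@16; visible region now rows[0,16) x cols[0,16) = 16x16
Op 2 fold_down: fold axis h@8; visible region now rows[8,16) x cols[0,16) = 8x16
Op 3 fold_up: fold axis h@12; visible region now rows[8,12) x cols[0,16) = 4x16
Op 4 cut(3, 6): punch at orig (11,6); cuts so far [(11, 6)]; region rows[8,12) x cols[0,16) = 4x16
Op 5 cut(2, 5): punch at orig (10,5); cuts so far [(10, 5), (11, 6)]; region rows[8,12) x cols[0,16) = 4x16
Op 6 cut(2, 12): punch at orig (10,12); cuts so far [(10, 5), (10, 12), (11, 6)]; region rows[8,12) x cols[0,16) = 4x16
Op 7 cut(0, 9): punch at orig (8,9); cuts so far [(8, 9), (10, 5), (10, 12), (11, 6)]; region rows[8,12) x cols[0,16) = 4x16
Unfold 1 (reflect across h@12): 8 holes -> [(8, 9), (10, 5), (10, 12), (11, 6), (12, 6), (13, 5), (13, 12), (15, 9)]
Unfold 2 (reflect across h@8): 16 holes -> [(0, 9), (2, 5), (2, 12), (3, 6), (4, 6), (5, 5), (5, 12), (7, 9), (8, 9), (10, 5), (10, 12), (11, 6), (12, 6), (13, 5), (13, 12), (15, 9)]
Unfold 3 (reflect across h@16): 32 holes -> [(0, 9), (2, 5), (2, 12), (3, 6), (4, 6), (5, 5), (5, 12), (7, 9), (8, 9), (10, 5), (10, 12), (11, 6), (12, 6), (13, 5), (13, 12), (15, 9), (16, 9), (18, 5), (18, 12), (19, 6), (20, 6), (21, 5), (21, 12), (23, 9), (24, 9), (26, 5), (26, 12), (27, 6), (28, 6), (29, 5), (29, 12), (31, 9)]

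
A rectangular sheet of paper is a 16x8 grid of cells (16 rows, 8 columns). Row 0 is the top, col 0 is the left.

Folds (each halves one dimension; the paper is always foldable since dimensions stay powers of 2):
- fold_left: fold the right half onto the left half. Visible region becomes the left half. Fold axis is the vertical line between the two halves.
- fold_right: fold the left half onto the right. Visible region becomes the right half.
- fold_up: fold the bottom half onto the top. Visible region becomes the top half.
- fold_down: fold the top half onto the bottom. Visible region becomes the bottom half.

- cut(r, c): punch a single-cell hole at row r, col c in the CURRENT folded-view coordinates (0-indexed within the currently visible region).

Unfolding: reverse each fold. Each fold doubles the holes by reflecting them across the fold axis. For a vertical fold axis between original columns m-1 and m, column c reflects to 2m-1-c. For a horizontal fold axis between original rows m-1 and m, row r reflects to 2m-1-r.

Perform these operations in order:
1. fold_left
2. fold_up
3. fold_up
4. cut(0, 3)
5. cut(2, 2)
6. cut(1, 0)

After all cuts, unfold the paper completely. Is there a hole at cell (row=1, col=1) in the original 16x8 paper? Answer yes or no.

Op 1 fold_left: fold axis v@4; visible region now rows[0,16) x cols[0,4) = 16x4
Op 2 fold_up: fold axis h@8; visible region now rows[0,8) x cols[0,4) = 8x4
Op 3 fold_up: fold axis h@4; visible region now rows[0,4) x cols[0,4) = 4x4
Op 4 cut(0, 3): punch at orig (0,3); cuts so far [(0, 3)]; region rows[0,4) x cols[0,4) = 4x4
Op 5 cut(2, 2): punch at orig (2,2); cuts so far [(0, 3), (2, 2)]; region rows[0,4) x cols[0,4) = 4x4
Op 6 cut(1, 0): punch at orig (1,0); cuts so far [(0, 3), (1, 0), (2, 2)]; region rows[0,4) x cols[0,4) = 4x4
Unfold 1 (reflect across h@4): 6 holes -> [(0, 3), (1, 0), (2, 2), (5, 2), (6, 0), (7, 3)]
Unfold 2 (reflect across h@8): 12 holes -> [(0, 3), (1, 0), (2, 2), (5, 2), (6, 0), (7, 3), (8, 3), (9, 0), (10, 2), (13, 2), (14, 0), (15, 3)]
Unfold 3 (reflect across v@4): 24 holes -> [(0, 3), (0, 4), (1, 0), (1, 7), (2, 2), (2, 5), (5, 2), (5, 5), (6, 0), (6, 7), (7, 3), (7, 4), (8, 3), (8, 4), (9, 0), (9, 7), (10, 2), (10, 5), (13, 2), (13, 5), (14, 0), (14, 7), (15, 3), (15, 4)]
Holes: [(0, 3), (0, 4), (1, 0), (1, 7), (2, 2), (2, 5), (5, 2), (5, 5), (6, 0), (6, 7), (7, 3), (7, 4), (8, 3), (8, 4), (9, 0), (9, 7), (10, 2), (10, 5), (13, 2), (13, 5), (14, 0), (14, 7), (15, 3), (15, 4)]

Answer: no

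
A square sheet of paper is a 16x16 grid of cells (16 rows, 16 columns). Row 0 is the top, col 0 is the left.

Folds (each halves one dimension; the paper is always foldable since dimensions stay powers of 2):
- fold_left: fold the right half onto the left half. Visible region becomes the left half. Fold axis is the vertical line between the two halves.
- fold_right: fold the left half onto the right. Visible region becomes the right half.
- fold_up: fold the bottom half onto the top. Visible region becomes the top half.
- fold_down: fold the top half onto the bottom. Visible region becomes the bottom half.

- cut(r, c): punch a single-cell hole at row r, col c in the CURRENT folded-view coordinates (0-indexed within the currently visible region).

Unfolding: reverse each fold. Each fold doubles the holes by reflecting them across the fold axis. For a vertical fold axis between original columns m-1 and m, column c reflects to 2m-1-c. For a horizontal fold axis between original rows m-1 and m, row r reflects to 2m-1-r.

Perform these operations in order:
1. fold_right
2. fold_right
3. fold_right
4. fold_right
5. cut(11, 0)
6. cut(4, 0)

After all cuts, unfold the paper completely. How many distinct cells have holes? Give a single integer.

Op 1 fold_right: fold axis v@8; visible region now rows[0,16) x cols[8,16) = 16x8
Op 2 fold_right: fold axis v@12; visible region now rows[0,16) x cols[12,16) = 16x4
Op 3 fold_right: fold axis v@14; visible region now rows[0,16) x cols[14,16) = 16x2
Op 4 fold_right: fold axis v@15; visible region now rows[0,16) x cols[15,16) = 16x1
Op 5 cut(11, 0): punch at orig (11,15); cuts so far [(11, 15)]; region rows[0,16) x cols[15,16) = 16x1
Op 6 cut(4, 0): punch at orig (4,15); cuts so far [(4, 15), (11, 15)]; region rows[0,16) x cols[15,16) = 16x1
Unfold 1 (reflect across v@15): 4 holes -> [(4, 14), (4, 15), (11, 14), (11, 15)]
Unfold 2 (reflect across v@14): 8 holes -> [(4, 12), (4, 13), (4, 14), (4, 15), (11, 12), (11, 13), (11, 14), (11, 15)]
Unfold 3 (reflect across v@12): 16 holes -> [(4, 8), (4, 9), (4, 10), (4, 11), (4, 12), (4, 13), (4, 14), (4, 15), (11, 8), (11, 9), (11, 10), (11, 11), (11, 12), (11, 13), (11, 14), (11, 15)]
Unfold 4 (reflect across v@8): 32 holes -> [(4, 0), (4, 1), (4, 2), (4, 3), (4, 4), (4, 5), (4, 6), (4, 7), (4, 8), (4, 9), (4, 10), (4, 11), (4, 12), (4, 13), (4, 14), (4, 15), (11, 0), (11, 1), (11, 2), (11, 3), (11, 4), (11, 5), (11, 6), (11, 7), (11, 8), (11, 9), (11, 10), (11, 11), (11, 12), (11, 13), (11, 14), (11, 15)]

Answer: 32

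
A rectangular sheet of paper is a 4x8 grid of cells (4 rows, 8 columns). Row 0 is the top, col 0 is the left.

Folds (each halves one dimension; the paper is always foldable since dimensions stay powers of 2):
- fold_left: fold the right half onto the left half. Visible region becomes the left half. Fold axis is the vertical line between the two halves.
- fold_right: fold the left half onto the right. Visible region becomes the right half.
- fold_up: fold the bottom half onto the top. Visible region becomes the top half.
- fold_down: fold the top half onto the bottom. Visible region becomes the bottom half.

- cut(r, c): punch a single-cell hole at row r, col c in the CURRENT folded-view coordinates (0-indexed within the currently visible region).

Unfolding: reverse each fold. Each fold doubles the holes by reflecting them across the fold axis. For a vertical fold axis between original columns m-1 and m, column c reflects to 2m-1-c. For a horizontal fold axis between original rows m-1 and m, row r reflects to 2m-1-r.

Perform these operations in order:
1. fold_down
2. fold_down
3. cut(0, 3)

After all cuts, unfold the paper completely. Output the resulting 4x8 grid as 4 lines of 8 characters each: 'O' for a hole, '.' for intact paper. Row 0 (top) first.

Answer: ...O....
...O....
...O....
...O....

Derivation:
Op 1 fold_down: fold axis h@2; visible region now rows[2,4) x cols[0,8) = 2x8
Op 2 fold_down: fold axis h@3; visible region now rows[3,4) x cols[0,8) = 1x8
Op 3 cut(0, 3): punch at orig (3,3); cuts so far [(3, 3)]; region rows[3,4) x cols[0,8) = 1x8
Unfold 1 (reflect across h@3): 2 holes -> [(2, 3), (3, 3)]
Unfold 2 (reflect across h@2): 4 holes -> [(0, 3), (1, 3), (2, 3), (3, 3)]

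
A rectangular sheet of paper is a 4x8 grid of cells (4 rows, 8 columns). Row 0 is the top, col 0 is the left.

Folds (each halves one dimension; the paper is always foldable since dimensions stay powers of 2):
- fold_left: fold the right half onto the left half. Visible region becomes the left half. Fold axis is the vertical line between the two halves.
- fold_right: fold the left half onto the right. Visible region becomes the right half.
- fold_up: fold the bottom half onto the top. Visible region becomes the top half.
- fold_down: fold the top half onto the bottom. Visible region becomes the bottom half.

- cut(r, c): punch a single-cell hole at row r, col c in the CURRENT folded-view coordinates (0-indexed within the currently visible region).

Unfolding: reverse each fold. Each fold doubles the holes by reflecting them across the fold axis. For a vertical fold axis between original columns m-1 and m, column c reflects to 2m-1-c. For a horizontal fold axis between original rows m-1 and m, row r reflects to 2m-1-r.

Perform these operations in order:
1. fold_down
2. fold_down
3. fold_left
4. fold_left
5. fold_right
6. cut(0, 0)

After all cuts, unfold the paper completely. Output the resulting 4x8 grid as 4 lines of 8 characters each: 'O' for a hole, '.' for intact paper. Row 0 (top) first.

Op 1 fold_down: fold axis h@2; visible region now rows[2,4) x cols[0,8) = 2x8
Op 2 fold_down: fold axis h@3; visible region now rows[3,4) x cols[0,8) = 1x8
Op 3 fold_left: fold axis v@4; visible region now rows[3,4) x cols[0,4) = 1x4
Op 4 fold_left: fold axis v@2; visible region now rows[3,4) x cols[0,2) = 1x2
Op 5 fold_right: fold axis v@1; visible region now rows[3,4) x cols[1,2) = 1x1
Op 6 cut(0, 0): punch at orig (3,1); cuts so far [(3, 1)]; region rows[3,4) x cols[1,2) = 1x1
Unfold 1 (reflect across v@1): 2 holes -> [(3, 0), (3, 1)]
Unfold 2 (reflect across v@2): 4 holes -> [(3, 0), (3, 1), (3, 2), (3, 3)]
Unfold 3 (reflect across v@4): 8 holes -> [(3, 0), (3, 1), (3, 2), (3, 3), (3, 4), (3, 5), (3, 6), (3, 7)]
Unfold 4 (reflect across h@3): 16 holes -> [(2, 0), (2, 1), (2, 2), (2, 3), (2, 4), (2, 5), (2, 6), (2, 7), (3, 0), (3, 1), (3, 2), (3, 3), (3, 4), (3, 5), (3, 6), (3, 7)]
Unfold 5 (reflect across h@2): 32 holes -> [(0, 0), (0, 1), (0, 2), (0, 3), (0, 4), (0, 5), (0, 6), (0, 7), (1, 0), (1, 1), (1, 2), (1, 3), (1, 4), (1, 5), (1, 6), (1, 7), (2, 0), (2, 1), (2, 2), (2, 3), (2, 4), (2, 5), (2, 6), (2, 7), (3, 0), (3, 1), (3, 2), (3, 3), (3, 4), (3, 5), (3, 6), (3, 7)]

Answer: OOOOOOOO
OOOOOOOO
OOOOOOOO
OOOOOOOO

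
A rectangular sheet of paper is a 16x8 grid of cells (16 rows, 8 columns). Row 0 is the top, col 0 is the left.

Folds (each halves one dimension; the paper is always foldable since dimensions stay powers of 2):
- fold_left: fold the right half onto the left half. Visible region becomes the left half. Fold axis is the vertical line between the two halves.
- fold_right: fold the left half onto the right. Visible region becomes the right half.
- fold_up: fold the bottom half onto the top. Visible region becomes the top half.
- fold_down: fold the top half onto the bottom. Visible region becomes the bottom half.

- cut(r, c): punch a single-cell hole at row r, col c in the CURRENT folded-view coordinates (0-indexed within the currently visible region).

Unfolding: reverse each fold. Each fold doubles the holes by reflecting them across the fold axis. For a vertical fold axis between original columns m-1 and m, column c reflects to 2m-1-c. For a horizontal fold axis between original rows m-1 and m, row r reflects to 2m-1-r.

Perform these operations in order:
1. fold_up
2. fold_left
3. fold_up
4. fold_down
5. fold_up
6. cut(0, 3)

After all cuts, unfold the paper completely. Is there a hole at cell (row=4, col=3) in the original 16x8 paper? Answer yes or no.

Answer: yes

Derivation:
Op 1 fold_up: fold axis h@8; visible region now rows[0,8) x cols[0,8) = 8x8
Op 2 fold_left: fold axis v@4; visible region now rows[0,8) x cols[0,4) = 8x4
Op 3 fold_up: fold axis h@4; visible region now rows[0,4) x cols[0,4) = 4x4
Op 4 fold_down: fold axis h@2; visible region now rows[2,4) x cols[0,4) = 2x4
Op 5 fold_up: fold axis h@3; visible region now rows[2,3) x cols[0,4) = 1x4
Op 6 cut(0, 3): punch at orig (2,3); cuts so far [(2, 3)]; region rows[2,3) x cols[0,4) = 1x4
Unfold 1 (reflect across h@3): 2 holes -> [(2, 3), (3, 3)]
Unfold 2 (reflect across h@2): 4 holes -> [(0, 3), (1, 3), (2, 3), (3, 3)]
Unfold 3 (reflect across h@4): 8 holes -> [(0, 3), (1, 3), (2, 3), (3, 3), (4, 3), (5, 3), (6, 3), (7, 3)]
Unfold 4 (reflect across v@4): 16 holes -> [(0, 3), (0, 4), (1, 3), (1, 4), (2, 3), (2, 4), (3, 3), (3, 4), (4, 3), (4, 4), (5, 3), (5, 4), (6, 3), (6, 4), (7, 3), (7, 4)]
Unfold 5 (reflect across h@8): 32 holes -> [(0, 3), (0, 4), (1, 3), (1, 4), (2, 3), (2, 4), (3, 3), (3, 4), (4, 3), (4, 4), (5, 3), (5, 4), (6, 3), (6, 4), (7, 3), (7, 4), (8, 3), (8, 4), (9, 3), (9, 4), (10, 3), (10, 4), (11, 3), (11, 4), (12, 3), (12, 4), (13, 3), (13, 4), (14, 3), (14, 4), (15, 3), (15, 4)]
Holes: [(0, 3), (0, 4), (1, 3), (1, 4), (2, 3), (2, 4), (3, 3), (3, 4), (4, 3), (4, 4), (5, 3), (5, 4), (6, 3), (6, 4), (7, 3), (7, 4), (8, 3), (8, 4), (9, 3), (9, 4), (10, 3), (10, 4), (11, 3), (11, 4), (12, 3), (12, 4), (13, 3), (13, 4), (14, 3), (14, 4), (15, 3), (15, 4)]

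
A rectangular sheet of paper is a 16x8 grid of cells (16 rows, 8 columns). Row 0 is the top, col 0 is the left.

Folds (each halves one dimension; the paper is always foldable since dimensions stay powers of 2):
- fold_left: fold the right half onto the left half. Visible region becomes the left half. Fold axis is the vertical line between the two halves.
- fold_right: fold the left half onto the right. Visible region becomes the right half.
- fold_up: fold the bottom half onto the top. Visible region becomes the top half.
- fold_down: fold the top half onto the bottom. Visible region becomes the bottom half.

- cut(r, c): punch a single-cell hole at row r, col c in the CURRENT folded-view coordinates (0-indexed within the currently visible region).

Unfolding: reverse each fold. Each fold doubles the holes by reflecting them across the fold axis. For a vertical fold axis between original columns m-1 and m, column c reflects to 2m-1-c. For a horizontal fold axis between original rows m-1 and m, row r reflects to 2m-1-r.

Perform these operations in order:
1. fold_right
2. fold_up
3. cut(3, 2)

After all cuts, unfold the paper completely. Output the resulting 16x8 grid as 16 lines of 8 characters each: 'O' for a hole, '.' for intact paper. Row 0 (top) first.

Answer: ........
........
........
.O....O.
........
........
........
........
........
........
........
........
.O....O.
........
........
........

Derivation:
Op 1 fold_right: fold axis v@4; visible region now rows[0,16) x cols[4,8) = 16x4
Op 2 fold_up: fold axis h@8; visible region now rows[0,8) x cols[4,8) = 8x4
Op 3 cut(3, 2): punch at orig (3,6); cuts so far [(3, 6)]; region rows[0,8) x cols[4,8) = 8x4
Unfold 1 (reflect across h@8): 2 holes -> [(3, 6), (12, 6)]
Unfold 2 (reflect across v@4): 4 holes -> [(3, 1), (3, 6), (12, 1), (12, 6)]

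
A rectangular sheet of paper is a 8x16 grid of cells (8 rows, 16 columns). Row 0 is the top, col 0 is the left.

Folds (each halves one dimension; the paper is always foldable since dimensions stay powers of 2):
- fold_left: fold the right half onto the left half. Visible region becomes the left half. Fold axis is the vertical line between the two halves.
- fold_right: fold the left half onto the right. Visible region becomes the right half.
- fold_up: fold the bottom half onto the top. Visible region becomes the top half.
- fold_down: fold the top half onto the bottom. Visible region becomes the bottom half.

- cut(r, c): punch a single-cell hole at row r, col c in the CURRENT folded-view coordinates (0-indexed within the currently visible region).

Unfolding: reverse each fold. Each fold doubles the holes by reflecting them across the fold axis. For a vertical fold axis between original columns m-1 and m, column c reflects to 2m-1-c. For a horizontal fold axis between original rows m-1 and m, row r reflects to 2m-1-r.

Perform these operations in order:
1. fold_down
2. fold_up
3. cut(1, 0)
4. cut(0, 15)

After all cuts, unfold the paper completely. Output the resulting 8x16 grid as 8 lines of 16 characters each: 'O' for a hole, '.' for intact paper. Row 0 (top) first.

Op 1 fold_down: fold axis h@4; visible region now rows[4,8) x cols[0,16) = 4x16
Op 2 fold_up: fold axis h@6; visible region now rows[4,6) x cols[0,16) = 2x16
Op 3 cut(1, 0): punch at orig (5,0); cuts so far [(5, 0)]; region rows[4,6) x cols[0,16) = 2x16
Op 4 cut(0, 15): punch at orig (4,15); cuts so far [(4, 15), (5, 0)]; region rows[4,6) x cols[0,16) = 2x16
Unfold 1 (reflect across h@6): 4 holes -> [(4, 15), (5, 0), (6, 0), (7, 15)]
Unfold 2 (reflect across h@4): 8 holes -> [(0, 15), (1, 0), (2, 0), (3, 15), (4, 15), (5, 0), (6, 0), (7, 15)]

Answer: ...............O
O...............
O...............
...............O
...............O
O...............
O...............
...............O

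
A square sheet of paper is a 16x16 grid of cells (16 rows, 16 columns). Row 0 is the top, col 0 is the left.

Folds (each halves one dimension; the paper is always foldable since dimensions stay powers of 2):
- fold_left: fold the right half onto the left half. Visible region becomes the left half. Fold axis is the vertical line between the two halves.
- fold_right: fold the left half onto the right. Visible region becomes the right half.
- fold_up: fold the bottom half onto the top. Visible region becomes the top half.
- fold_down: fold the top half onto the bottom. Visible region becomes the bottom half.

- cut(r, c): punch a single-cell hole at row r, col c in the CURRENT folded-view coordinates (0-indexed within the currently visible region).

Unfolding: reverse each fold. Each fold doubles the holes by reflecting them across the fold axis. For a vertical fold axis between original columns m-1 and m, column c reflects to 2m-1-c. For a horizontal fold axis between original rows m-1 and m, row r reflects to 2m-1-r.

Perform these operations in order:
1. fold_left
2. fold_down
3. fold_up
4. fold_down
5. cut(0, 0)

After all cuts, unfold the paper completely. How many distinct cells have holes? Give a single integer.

Op 1 fold_left: fold axis v@8; visible region now rows[0,16) x cols[0,8) = 16x8
Op 2 fold_down: fold axis h@8; visible region now rows[8,16) x cols[0,8) = 8x8
Op 3 fold_up: fold axis h@12; visible region now rows[8,12) x cols[0,8) = 4x8
Op 4 fold_down: fold axis h@10; visible region now rows[10,12) x cols[0,8) = 2x8
Op 5 cut(0, 0): punch at orig (10,0); cuts so far [(10, 0)]; region rows[10,12) x cols[0,8) = 2x8
Unfold 1 (reflect across h@10): 2 holes -> [(9, 0), (10, 0)]
Unfold 2 (reflect across h@12): 4 holes -> [(9, 0), (10, 0), (13, 0), (14, 0)]
Unfold 3 (reflect across h@8): 8 holes -> [(1, 0), (2, 0), (5, 0), (6, 0), (9, 0), (10, 0), (13, 0), (14, 0)]
Unfold 4 (reflect across v@8): 16 holes -> [(1, 0), (1, 15), (2, 0), (2, 15), (5, 0), (5, 15), (6, 0), (6, 15), (9, 0), (9, 15), (10, 0), (10, 15), (13, 0), (13, 15), (14, 0), (14, 15)]

Answer: 16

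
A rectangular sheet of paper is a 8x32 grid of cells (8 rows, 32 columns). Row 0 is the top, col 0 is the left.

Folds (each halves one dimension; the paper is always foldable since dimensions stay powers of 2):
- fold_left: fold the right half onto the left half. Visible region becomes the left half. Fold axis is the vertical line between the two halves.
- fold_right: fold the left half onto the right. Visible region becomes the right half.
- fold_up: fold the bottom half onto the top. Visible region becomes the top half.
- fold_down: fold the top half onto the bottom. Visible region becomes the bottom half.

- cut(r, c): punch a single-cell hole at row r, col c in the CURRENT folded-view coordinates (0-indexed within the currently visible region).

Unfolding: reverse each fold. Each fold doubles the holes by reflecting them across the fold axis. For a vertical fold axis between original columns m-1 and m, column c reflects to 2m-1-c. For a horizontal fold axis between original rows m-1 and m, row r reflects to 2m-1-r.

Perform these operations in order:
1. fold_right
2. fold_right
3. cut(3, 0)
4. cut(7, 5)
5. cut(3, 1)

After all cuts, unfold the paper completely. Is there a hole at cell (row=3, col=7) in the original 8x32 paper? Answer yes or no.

Op 1 fold_right: fold axis v@16; visible region now rows[0,8) x cols[16,32) = 8x16
Op 2 fold_right: fold axis v@24; visible region now rows[0,8) x cols[24,32) = 8x8
Op 3 cut(3, 0): punch at orig (3,24); cuts so far [(3, 24)]; region rows[0,8) x cols[24,32) = 8x8
Op 4 cut(7, 5): punch at orig (7,29); cuts so far [(3, 24), (7, 29)]; region rows[0,8) x cols[24,32) = 8x8
Op 5 cut(3, 1): punch at orig (3,25); cuts so far [(3, 24), (3, 25), (7, 29)]; region rows[0,8) x cols[24,32) = 8x8
Unfold 1 (reflect across v@24): 6 holes -> [(3, 22), (3, 23), (3, 24), (3, 25), (7, 18), (7, 29)]
Unfold 2 (reflect across v@16): 12 holes -> [(3, 6), (3, 7), (3, 8), (3, 9), (3, 22), (3, 23), (3, 24), (3, 25), (7, 2), (7, 13), (7, 18), (7, 29)]
Holes: [(3, 6), (3, 7), (3, 8), (3, 9), (3, 22), (3, 23), (3, 24), (3, 25), (7, 2), (7, 13), (7, 18), (7, 29)]

Answer: yes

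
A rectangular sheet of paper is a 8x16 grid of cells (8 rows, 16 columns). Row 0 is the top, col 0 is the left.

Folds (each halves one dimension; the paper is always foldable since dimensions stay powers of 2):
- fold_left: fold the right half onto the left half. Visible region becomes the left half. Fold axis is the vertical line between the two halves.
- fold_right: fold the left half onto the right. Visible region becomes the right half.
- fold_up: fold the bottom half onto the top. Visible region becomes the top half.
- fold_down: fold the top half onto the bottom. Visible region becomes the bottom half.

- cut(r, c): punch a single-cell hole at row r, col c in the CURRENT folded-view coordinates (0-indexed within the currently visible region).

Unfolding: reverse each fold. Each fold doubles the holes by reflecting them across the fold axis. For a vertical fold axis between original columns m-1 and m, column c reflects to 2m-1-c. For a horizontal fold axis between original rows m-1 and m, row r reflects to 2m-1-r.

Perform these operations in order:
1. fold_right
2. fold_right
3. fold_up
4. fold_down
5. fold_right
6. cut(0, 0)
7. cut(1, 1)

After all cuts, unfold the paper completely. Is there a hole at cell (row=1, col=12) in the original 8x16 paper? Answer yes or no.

Answer: no

Derivation:
Op 1 fold_right: fold axis v@8; visible region now rows[0,8) x cols[8,16) = 8x8
Op 2 fold_right: fold axis v@12; visible region now rows[0,8) x cols[12,16) = 8x4
Op 3 fold_up: fold axis h@4; visible region now rows[0,4) x cols[12,16) = 4x4
Op 4 fold_down: fold axis h@2; visible region now rows[2,4) x cols[12,16) = 2x4
Op 5 fold_right: fold axis v@14; visible region now rows[2,4) x cols[14,16) = 2x2
Op 6 cut(0, 0): punch at orig (2,14); cuts so far [(2, 14)]; region rows[2,4) x cols[14,16) = 2x2
Op 7 cut(1, 1): punch at orig (3,15); cuts so far [(2, 14), (3, 15)]; region rows[2,4) x cols[14,16) = 2x2
Unfold 1 (reflect across v@14): 4 holes -> [(2, 13), (2, 14), (3, 12), (3, 15)]
Unfold 2 (reflect across h@2): 8 holes -> [(0, 12), (0, 15), (1, 13), (1, 14), (2, 13), (2, 14), (3, 12), (3, 15)]
Unfold 3 (reflect across h@4): 16 holes -> [(0, 12), (0, 15), (1, 13), (1, 14), (2, 13), (2, 14), (3, 12), (3, 15), (4, 12), (4, 15), (5, 13), (5, 14), (6, 13), (6, 14), (7, 12), (7, 15)]
Unfold 4 (reflect across v@12): 32 holes -> [(0, 8), (0, 11), (0, 12), (0, 15), (1, 9), (1, 10), (1, 13), (1, 14), (2, 9), (2, 10), (2, 13), (2, 14), (3, 8), (3, 11), (3, 12), (3, 15), (4, 8), (4, 11), (4, 12), (4, 15), (5, 9), (5, 10), (5, 13), (5, 14), (6, 9), (6, 10), (6, 13), (6, 14), (7, 8), (7, 11), (7, 12), (7, 15)]
Unfold 5 (reflect across v@8): 64 holes -> [(0, 0), (0, 3), (0, 4), (0, 7), (0, 8), (0, 11), (0, 12), (0, 15), (1, 1), (1, 2), (1, 5), (1, 6), (1, 9), (1, 10), (1, 13), (1, 14), (2, 1), (2, 2), (2, 5), (2, 6), (2, 9), (2, 10), (2, 13), (2, 14), (3, 0), (3, 3), (3, 4), (3, 7), (3, 8), (3, 11), (3, 12), (3, 15), (4, 0), (4, 3), (4, 4), (4, 7), (4, 8), (4, 11), (4, 12), (4, 15), (5, 1), (5, 2), (5, 5), (5, 6), (5, 9), (5, 10), (5, 13), (5, 14), (6, 1), (6, 2), (6, 5), (6, 6), (6, 9), (6, 10), (6, 13), (6, 14), (7, 0), (7, 3), (7, 4), (7, 7), (7, 8), (7, 11), (7, 12), (7, 15)]
Holes: [(0, 0), (0, 3), (0, 4), (0, 7), (0, 8), (0, 11), (0, 12), (0, 15), (1, 1), (1, 2), (1, 5), (1, 6), (1, 9), (1, 10), (1, 13), (1, 14), (2, 1), (2, 2), (2, 5), (2, 6), (2, 9), (2, 10), (2, 13), (2, 14), (3, 0), (3, 3), (3, 4), (3, 7), (3, 8), (3, 11), (3, 12), (3, 15), (4, 0), (4, 3), (4, 4), (4, 7), (4, 8), (4, 11), (4, 12), (4, 15), (5, 1), (5, 2), (5, 5), (5, 6), (5, 9), (5, 10), (5, 13), (5, 14), (6, 1), (6, 2), (6, 5), (6, 6), (6, 9), (6, 10), (6, 13), (6, 14), (7, 0), (7, 3), (7, 4), (7, 7), (7, 8), (7, 11), (7, 12), (7, 15)]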